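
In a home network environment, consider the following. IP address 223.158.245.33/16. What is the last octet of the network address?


Given: IP = 223.158.245.33, prefix = /16
Subnet mask = 255.255.0.0
Last octet of IP: 33
Last octet of mask: 0
Network last octet = 33 AND 0 = 0

0


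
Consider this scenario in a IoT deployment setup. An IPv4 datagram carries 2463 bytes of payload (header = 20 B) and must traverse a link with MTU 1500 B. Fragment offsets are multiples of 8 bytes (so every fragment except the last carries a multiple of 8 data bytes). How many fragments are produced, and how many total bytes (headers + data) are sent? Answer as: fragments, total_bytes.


Max data per non-final fragment = floor((MTU - header)/8)*8 = floor((1500 - 20)/8)*8 = floor(1480/8)*8 = 1480 B
Final fragment needs no 8-byte alignment: it can carry up to MTU - header = 1480 B
Non-final fragments needed = ceil((payload - 1480) / 1480) = ceil(983/1480) = ceil(0.6642) = 1
Number of fragments = 1 + 1 = 2
Fragment sizes (data): 1 * 1480 B + 983 B (last, 983 <= 1480 OK)
Total bytes sent = payload + n_frags * header = 2463 + 2*20 = 2463 + 40 = 2503 B

2, 2503


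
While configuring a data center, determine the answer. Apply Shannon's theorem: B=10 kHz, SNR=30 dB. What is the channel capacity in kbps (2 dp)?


Given: B = 10 kHz, SNR = 30 dB
SNR linear = 10^(30/10) = 1000
1 + SNR = 1001
log2(1001) = 9.9672262588
C = 10 * 1000 * 9.9672262588 = 99672.2626 bps
C = 99.672263 kbps -> 99.67 kbps (2 dp)

99.67


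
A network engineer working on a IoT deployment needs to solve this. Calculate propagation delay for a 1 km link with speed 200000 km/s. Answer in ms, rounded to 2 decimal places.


Given: distance = 1 km, speed = 200000 km/s
Delay = distance / speed = 1 / 200000 seconds
Delay in ms = 1 * 1000 / 200000
Delay = 0.0050 ms
Rounded to 2 dp = 0.01 ms

0.01


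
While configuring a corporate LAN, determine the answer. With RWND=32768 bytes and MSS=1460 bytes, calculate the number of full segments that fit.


Given: RWND = 32768 bytes, MSS = 1460 bytes
Full segments = floor(RWND / MSS)
Full segments = floor(32768 / 1460)
Full segments = floor(22.4438) = 22

22


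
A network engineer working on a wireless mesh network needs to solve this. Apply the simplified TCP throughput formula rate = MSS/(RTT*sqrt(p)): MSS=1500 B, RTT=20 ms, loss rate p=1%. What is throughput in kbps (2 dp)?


Given: MSS = 1500 bytes, RTT = 20 ms, loss = 1%
RTT in seconds = 20 / 1000 = 0.02
Loss rate = 1% = 0.01
sqrt(loss) = sqrt(0.01) = 0.1
Throughput (bytes/s) = 1500 / (0.02 * 0.1) = 750000.0000
Throughput (kbps) = 750000.0000 * 8 / 1000 = 6000.000000 -> 6000.00 kbps (2 dp)

6000.00


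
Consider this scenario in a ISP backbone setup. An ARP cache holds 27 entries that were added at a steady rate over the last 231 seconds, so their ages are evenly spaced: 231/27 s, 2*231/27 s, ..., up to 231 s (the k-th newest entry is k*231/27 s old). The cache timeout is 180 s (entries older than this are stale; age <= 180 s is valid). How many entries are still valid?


Ages are k * 231/27 s for k = 1..27 (spacing = 8.5556 s).
Entry k is valid iff k * 231/27 <= 180 iff k <= 27 * 180 / 231 = 21.0390
n_valid = floor(21.0390) = 21
(n_stale = 27 - 21 = 6)

21


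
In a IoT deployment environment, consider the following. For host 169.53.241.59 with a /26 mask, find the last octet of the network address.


Given: IP = 169.53.241.59, prefix = /26
Subnet mask = 255.255.255.192
Last octet of IP: 59
Last octet of mask: 192
Network last octet = 59 AND 192 = 0

0


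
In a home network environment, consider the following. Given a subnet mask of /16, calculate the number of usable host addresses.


Given: subnet mask /16
Host bits = 32 - 16 = 16
Total addresses = 2^16 = 65536
Usable hosts = 65536 - 2 (network + broadcast) = 65534

65534


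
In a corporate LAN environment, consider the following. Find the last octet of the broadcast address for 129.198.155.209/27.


Given: IP = 129.198.155.209, prefix = /27
Host bits = 32 - 27 = 5
Network last octet = 209 AND mask = 192
Host part size = 2^5 - 1 = 31
Broadcast last octet = 192 OR 31 = 223

223


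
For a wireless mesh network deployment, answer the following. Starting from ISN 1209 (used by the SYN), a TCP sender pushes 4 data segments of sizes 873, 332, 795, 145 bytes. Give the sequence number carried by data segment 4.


The SYN occupies sequence number ISN = 1209, so the first data byte is ISN + 1 = 1210.
SEQ of data segment i = (ISN + 1) + sum of payload sizes of segments 1..i-1.
Segment 1: SEQ = 1210, payload = 873 bytes
Segment 2: SEQ = 2083, payload = 332 bytes
Segment 3: SEQ = 2415, payload = 795 bytes
Segment 4: SEQ = 3210, payload = 145 bytes
SEQ of segment 4 = 1210 + 873 + 332 + 795 = 3210

3210


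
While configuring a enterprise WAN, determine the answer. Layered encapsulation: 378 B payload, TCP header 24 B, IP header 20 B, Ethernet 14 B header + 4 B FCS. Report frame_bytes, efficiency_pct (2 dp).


TCP segment = 378 + 24 = 402 B
IP packet = 402 + 20 = 422 B
Ethernet frame = 422 + 14 + 4 = 440 B
Efficiency = app / frame = 378 / 440 = 0.859091 = 85.9091% -> 85.91% (2 dp)

440, 85.91


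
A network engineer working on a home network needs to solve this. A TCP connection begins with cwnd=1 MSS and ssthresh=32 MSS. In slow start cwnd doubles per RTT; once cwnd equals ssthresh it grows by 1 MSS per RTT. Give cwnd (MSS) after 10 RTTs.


RTT 0: cwnd = 1 MSS (initial)
RTT 1: cwnd = 2 MSS (slow start, doubled)
RTT 2: cwnd = 4 MSS (slow start, doubled)
RTT 3: cwnd = 8 MSS (slow start, doubled)
RTT 4: cwnd = 16 MSS (slow start, doubled)
RTT 5: cwnd = 32 MSS (slow start, doubled)
RTT 6: cwnd = 33 MSS (congestion avoidance, +1)
RTT 7: cwnd = 34 MSS (congestion avoidance, +1)
RTT 8: cwnd = 35 MSS (congestion avoidance, +1)
RTT 9: cwnd = 36 MSS (congestion avoidance, +1)
RTT 10: cwnd = 37 MSS (congestion avoidance, +1)

37


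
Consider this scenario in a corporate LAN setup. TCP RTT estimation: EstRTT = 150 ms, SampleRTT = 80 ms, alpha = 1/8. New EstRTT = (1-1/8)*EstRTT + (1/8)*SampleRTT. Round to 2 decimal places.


Given: EstRTT = 150 ms, SampleRTT = 80 ms, alpha = 1/8
New EstRTT = (1 - alpha) * EstRTT + alpha * SampleRTT
(7/8) * 150 = 131.25
(1/8) * 80 = 10
New EstRTT = 131.25 + 10 = 141.25 ms -> 141.25 ms (2 dp)

141.25


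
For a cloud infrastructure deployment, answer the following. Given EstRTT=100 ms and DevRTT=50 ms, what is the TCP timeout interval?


Given: EstRTT = 100 ms, DevRTT = 50 ms
Timeout = EstRTT + 4 * DevRTT
4 * DevRTT = 4 * 50 = 200
Timeout = 100 + 200 = 300 ms

300


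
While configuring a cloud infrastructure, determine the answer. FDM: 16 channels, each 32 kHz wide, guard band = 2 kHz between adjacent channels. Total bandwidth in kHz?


Given: 16 channels, 32 kHz each, guard = 2 kHz
Channel bandwidth = 16 * 32 = 512 kHz
Guard bands = 15 gaps * 2 kHz = 30 kHz
Total = 512 + 30 = 542 kHz

542


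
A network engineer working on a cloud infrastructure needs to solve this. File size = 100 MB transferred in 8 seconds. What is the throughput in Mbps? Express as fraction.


Given: file = 100 MB, time = 8 s
File in Mb = 100 * 8 = 800 Mb
Throughput = 800 / 8 Mbps
Throughput = 100 Mbps

100


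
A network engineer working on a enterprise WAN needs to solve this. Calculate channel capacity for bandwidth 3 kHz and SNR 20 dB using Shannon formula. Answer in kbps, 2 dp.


Given: B = 3 kHz, SNR = 20 dB
SNR linear = 10^(20/10) = 100
1 + SNR = 101
log2(101) = 6.6582114828
C = 3 * 1000 * 6.6582114828 = 19974.6344 bps
C = 19.974634 kbps -> 19.97 kbps (2 dp)

19.97


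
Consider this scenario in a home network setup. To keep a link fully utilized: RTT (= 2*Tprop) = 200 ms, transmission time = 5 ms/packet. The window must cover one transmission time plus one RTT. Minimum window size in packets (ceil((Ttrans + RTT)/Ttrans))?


Given: Ttrans = 5 ms, RTT = 200 ms (= 2 * Tprop, Tprop = 100 ms)
Time until first ACK returns = Ttrans + RTT = 5 + 200 = 205 ms
Need W * Ttrans >= Ttrans + RTT  ->  W >= (Ttrans + RTT) / Ttrans
(Ttrans + RTT) / Ttrans = 205 / 5 = 41
W_min = ceil(41) = 41

41


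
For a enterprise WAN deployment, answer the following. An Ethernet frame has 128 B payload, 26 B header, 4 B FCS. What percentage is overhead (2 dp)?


Given: payload = 128 B, header = 26 B, trailer = 4 B
Overhead bytes = header + trailer = 26 + 4 = 30
Total frame = payload + overhead = 128 + 30 = 158
Overhead % = 30 / 158 * 100 = 18.9873% -> 18.99% (2 dp)

18.99


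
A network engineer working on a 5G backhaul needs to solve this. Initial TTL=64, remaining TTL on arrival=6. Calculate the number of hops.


Given: initial TTL = 64, received TTL = 6
Hops = initial TTL - received TTL
Hops = 64 - 6 = 58

58


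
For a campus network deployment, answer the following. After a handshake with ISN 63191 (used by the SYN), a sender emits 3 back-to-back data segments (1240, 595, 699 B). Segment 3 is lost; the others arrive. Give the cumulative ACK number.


SYN uses sequence number 63191; first data byte = ISN + 1 = 63192.
Segment 1: SEQ = 63192, len = 1240 B, covers [63192, 64431]
Segment 2: SEQ = 64432, len = 595 B, covers [64432, 65026]
Segment 3: SEQ = 65027, len = 699 B, covers [65027, 65725] [LOST]
In-order data received: bytes [63192, 65026] (segments 1..2).
Segment 3 missing -> gap begins at byte 65027.
Cumulative ACK = next expected in-order byte = 63192 + 1240 + 595 = 65027

65027


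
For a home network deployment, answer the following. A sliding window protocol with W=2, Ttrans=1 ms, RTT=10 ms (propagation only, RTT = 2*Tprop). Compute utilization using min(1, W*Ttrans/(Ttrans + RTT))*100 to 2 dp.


Given: W = 2, Ttrans = 1 ms, RTT = 10 ms (= 2 * Tprop, Tprop = 5 ms)
Cycle time = Ttrans + RTT = 1 + 10 = 11 ms (first packet sent until its ACK returns)
W * Ttrans = 2 * 1 = 2 ms of sending per cycle
W * Ttrans / (Ttrans + RTT) = 2 / 11 = 0.181818
U = min(1, 0.181818) = 0.181818
U% = 18.18%

18.18


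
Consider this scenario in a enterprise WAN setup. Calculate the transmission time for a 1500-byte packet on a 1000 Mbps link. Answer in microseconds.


Given: packet = 1500 bytes, bandwidth = 1000 Mbps
Packet in bits = 1500 * 8 = 12000 bits
Bandwidth = 1000 * 10^6 = 1000000000 bps
Time = 12000 / 1000000000 seconds
Time in us = 12000 * 10^6 / 1000000000 = 12

12


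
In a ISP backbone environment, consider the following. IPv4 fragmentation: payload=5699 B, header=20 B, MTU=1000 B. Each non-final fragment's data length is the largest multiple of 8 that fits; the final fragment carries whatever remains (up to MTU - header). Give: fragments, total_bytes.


Max data per non-final fragment = floor((MTU - header)/8)*8 = floor((1000 - 20)/8)*8 = floor(980/8)*8 = 976 B
Final fragment needs no 8-byte alignment: it can carry up to MTU - header = 980 B
Non-final fragments needed = ceil((payload - 980) / 976) = ceil(4719/976) = ceil(4.8350) = 5
Number of fragments = 5 + 1 = 6
Fragment sizes (data): 5 * 976 B + 819 B (last, 819 <= 980 OK)
Total bytes sent = payload + n_frags * header = 5699 + 6*20 = 5699 + 120 = 5819 B

6, 5819


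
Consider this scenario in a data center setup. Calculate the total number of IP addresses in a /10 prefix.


Given: CIDR prefix /10
Host bits = 32 - 10 = 22
Total addresses = 2^22 = 4194304

4194304


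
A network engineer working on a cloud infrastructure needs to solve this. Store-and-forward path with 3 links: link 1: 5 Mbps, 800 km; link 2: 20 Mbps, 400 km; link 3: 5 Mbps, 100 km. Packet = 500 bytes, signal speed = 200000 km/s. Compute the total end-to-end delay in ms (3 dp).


Packet = 500 bytes = 4000 bits. Store-and-forward: sum (t_trans + t_prop) per link.
Link 1: t_trans = 4000/(5*10^6) s = 0.8000 ms; t_prop = 800/200000 s = 4.0000 ms; subtotal = 4.8000 ms
Link 2: t_trans = 4000/(20*10^6) s = 0.2000 ms; t_prop = 400/200000 s = 2.0000 ms; subtotal = 2.2000 ms
Link 3: t_trans = 4000/(5*10^6) s = 0.8000 ms; t_prop = 100/200000 s = 0.5000 ms; subtotal = 1.3000 ms
End-to-end = 4.8000 + 2.2000 + 1.3000 = 8.3000 ms -> 8.300 ms (3 dp)

8.300


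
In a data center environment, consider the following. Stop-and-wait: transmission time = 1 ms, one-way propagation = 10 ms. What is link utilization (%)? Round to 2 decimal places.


Given: Ttrans = 1 ms, Tprop = 10 ms
RTT = 2 * Tprop = 2 * 10 = 20 ms
U = Ttrans / (Ttrans + RTT)
U = 1 / (1 + 20)
U = 1 / 21 = 0.047619
U% = 4.76%

4.76


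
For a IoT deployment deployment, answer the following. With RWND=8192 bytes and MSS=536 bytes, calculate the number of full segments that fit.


Given: RWND = 8192 bytes, MSS = 536 bytes
Full segments = floor(RWND / MSS)
Full segments = floor(8192 / 536)
Full segments = floor(15.2836) = 15

15


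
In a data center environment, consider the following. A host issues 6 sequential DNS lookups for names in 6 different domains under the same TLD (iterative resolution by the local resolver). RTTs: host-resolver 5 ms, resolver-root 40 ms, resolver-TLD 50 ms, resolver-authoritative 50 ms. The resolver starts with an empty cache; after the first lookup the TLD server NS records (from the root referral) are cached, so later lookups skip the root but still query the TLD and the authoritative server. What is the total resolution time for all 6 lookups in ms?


Lookup 1 (cold cache): local + root + TLD + auth = 5 + 40 + 50 + 50 = 145 ms
Lookups 2..6 (TLD NS cached -> skip root; new domain -> still ask TLD and auth): local + TLD + auth = 5 + 50 + 50 = 105 ms each
Remaining 5 lookups: 5 * 105 = 525 ms
Total = 145 + 525 = 670 ms

670


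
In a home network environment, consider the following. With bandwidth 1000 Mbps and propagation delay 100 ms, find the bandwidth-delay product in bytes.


Given: bandwidth = 1000 Mbps, delay = 100 ms
BDP in bits = 1000 * 10^6 * 100 / 1000
BDP in bits = 100000000
BDP in bytes = 100000000 / 8 = 12500000

12500000


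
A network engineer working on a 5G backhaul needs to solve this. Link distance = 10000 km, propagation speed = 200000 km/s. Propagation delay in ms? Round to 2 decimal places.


Given: distance = 10000 km, speed = 200000 km/s
Delay = distance / speed = 10000 / 200000 seconds
Delay in ms = 10000 * 1000 / 200000
Delay = 50.0000 ms
Rounded to 2 dp = 50.00 ms

50.00


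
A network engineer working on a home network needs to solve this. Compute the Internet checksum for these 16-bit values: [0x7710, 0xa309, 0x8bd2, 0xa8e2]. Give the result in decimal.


Given words: [0x7710, 0xa309, 0x8bd2, 0xa8e2]
Step 1: Sum all words
Raw sum = 30480 + 41737 + 35794 + 43234 = 151245
Step 2: Fold carry: (20173 + 2) = 20175
One's complement = ~20175 & 0xFFFF = 45360

45360


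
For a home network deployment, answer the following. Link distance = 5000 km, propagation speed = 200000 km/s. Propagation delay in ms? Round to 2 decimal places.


Given: distance = 5000 km, speed = 200000 km/s
Delay = distance / speed = 5000 / 200000 seconds
Delay in ms = 5000 * 1000 / 200000
Delay = 25.0000 ms
Rounded to 2 dp = 25.00 ms

25.00


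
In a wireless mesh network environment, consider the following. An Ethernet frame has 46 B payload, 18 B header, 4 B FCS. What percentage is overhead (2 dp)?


Given: payload = 46 B, header = 18 B, trailer = 4 B
Overhead bytes = header + trailer = 18 + 4 = 22
Total frame = payload + overhead = 46 + 22 = 68
Overhead % = 22 / 68 * 100 = 32.3529% -> 32.35% (2 dp)

32.35


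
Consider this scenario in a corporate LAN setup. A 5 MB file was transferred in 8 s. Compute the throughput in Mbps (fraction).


Given: file = 5 MB, time = 8 s
File in Mb = 5 * 8 = 40 Mb
Throughput = 40 / 8 Mbps
Throughput = 5 Mbps

5


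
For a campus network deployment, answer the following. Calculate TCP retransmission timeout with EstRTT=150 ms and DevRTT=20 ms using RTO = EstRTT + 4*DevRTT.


Given: EstRTT = 150 ms, DevRTT = 20 ms
Timeout = EstRTT + 4 * DevRTT
4 * DevRTT = 4 * 20 = 80
Timeout = 150 + 80 = 230 ms

230


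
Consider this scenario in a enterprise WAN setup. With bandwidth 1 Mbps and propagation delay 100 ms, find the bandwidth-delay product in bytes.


Given: bandwidth = 1 Mbps, delay = 100 ms
BDP in bits = 1 * 10^6 * 100 / 1000
BDP in bits = 100000
BDP in bytes = 100000 / 8 = 12500

12500


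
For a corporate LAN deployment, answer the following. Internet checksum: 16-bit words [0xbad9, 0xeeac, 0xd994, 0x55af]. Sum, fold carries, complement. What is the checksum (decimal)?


Given words: [0xbad9, 0xeeac, 0xd994, 0x55af]
Step 1: Sum all words
Raw sum = 47833 + 61100 + 55700 + 21935 = 186568
Step 2: Fold carry: (55496 + 2) = 55498
One's complement = ~55498 & 0xFFFF = 10037

10037


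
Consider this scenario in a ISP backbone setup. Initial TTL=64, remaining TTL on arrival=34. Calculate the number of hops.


Given: initial TTL = 64, received TTL = 34
Hops = initial TTL - received TTL
Hops = 64 - 34 = 30

30


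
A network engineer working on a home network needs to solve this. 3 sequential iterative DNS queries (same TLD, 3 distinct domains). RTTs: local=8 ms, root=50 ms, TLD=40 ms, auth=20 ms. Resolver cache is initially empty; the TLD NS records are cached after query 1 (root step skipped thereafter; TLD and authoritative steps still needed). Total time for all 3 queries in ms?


Lookup 1 (cold cache): local + root + TLD + auth = 8 + 50 + 40 + 20 = 118 ms
Lookups 2..3 (TLD NS cached -> skip root; new domain -> still ask TLD and auth): local + TLD + auth = 8 + 40 + 20 = 68 ms each
Remaining 2 lookups: 2 * 68 = 136 ms
Total = 118 + 136 = 254 ms

254


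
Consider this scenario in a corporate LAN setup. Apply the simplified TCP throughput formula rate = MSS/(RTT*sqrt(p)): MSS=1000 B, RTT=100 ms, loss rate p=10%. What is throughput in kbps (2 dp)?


Given: MSS = 1000 bytes, RTT = 100 ms, loss = 10%
RTT in seconds = 100 / 1000 = 0.1
Loss rate = 10% = 0.1
sqrt(loss) = sqrt(0.1) = 0.316227766017
Throughput (bytes/s) = 1000 / (0.1 * 0.316227766017) = 31622.7766
Throughput (kbps) = 31622.7766 * 8 / 1000 = 252.982213 -> 252.98 kbps (2 dp)

252.98


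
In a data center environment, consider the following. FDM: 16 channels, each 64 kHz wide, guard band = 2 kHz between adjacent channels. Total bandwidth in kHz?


Given: 16 channels, 64 kHz each, guard = 2 kHz
Channel bandwidth = 16 * 64 = 1024 kHz
Guard bands = 15 gaps * 2 kHz = 30 kHz
Total = 1024 + 30 = 1054 kHz

1054


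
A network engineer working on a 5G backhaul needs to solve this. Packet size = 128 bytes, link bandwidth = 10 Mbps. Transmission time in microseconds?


Given: packet = 128 bytes, bandwidth = 10 Mbps
Packet in bits = 128 * 8 = 1024 bits
Bandwidth = 10 * 10^6 = 10000000 bps
Time = 1024 / 10000000 seconds
Time in us = 1024 * 10^6 / 10000000 = 102.4

102.4


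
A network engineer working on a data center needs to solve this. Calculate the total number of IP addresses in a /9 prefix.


Given: CIDR prefix /9
Host bits = 32 - 9 = 23
Total addresses = 2^23 = 8388608

8388608


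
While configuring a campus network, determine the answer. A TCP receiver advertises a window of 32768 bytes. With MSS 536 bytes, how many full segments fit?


Given: RWND = 32768 bytes, MSS = 536 bytes
Full segments = floor(RWND / MSS)
Full segments = floor(32768 / 536)
Full segments = floor(61.1343) = 61

61


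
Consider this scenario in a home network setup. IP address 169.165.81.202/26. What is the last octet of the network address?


Given: IP = 169.165.81.202, prefix = /26
Subnet mask = 255.255.255.192
Last octet of IP: 202
Last octet of mask: 192
Network last octet = 202 AND 192 = 192

192


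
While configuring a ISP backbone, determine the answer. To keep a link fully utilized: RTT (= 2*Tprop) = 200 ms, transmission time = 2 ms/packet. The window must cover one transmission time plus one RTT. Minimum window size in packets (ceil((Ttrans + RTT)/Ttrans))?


Given: Ttrans = 2 ms, RTT = 200 ms (= 2 * Tprop, Tprop = 100 ms)
Time until first ACK returns = Ttrans + RTT = 2 + 200 = 202 ms
Need W * Ttrans >= Ttrans + RTT  ->  W >= (Ttrans + RTT) / Ttrans
(Ttrans + RTT) / Ttrans = 202 / 2 = 101
W_min = ceil(101) = 101

101


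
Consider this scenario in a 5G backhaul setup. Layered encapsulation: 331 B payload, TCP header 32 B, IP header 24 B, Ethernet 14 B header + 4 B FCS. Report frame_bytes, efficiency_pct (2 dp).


TCP segment = 331 + 32 = 363 B
IP packet = 363 + 24 = 387 B
Ethernet frame = 387 + 14 + 4 = 405 B
Efficiency = app / frame = 331 / 405 = 0.817284 = 81.7284% -> 81.73% (2 dp)

405, 81.73


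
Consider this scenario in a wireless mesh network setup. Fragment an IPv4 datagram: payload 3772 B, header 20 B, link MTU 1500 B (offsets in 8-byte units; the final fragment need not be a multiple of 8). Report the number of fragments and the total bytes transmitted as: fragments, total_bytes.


Max data per non-final fragment = floor((MTU - header)/8)*8 = floor((1500 - 20)/8)*8 = floor(1480/8)*8 = 1480 B
Final fragment needs no 8-byte alignment: it can carry up to MTU - header = 1480 B
Non-final fragments needed = ceil((payload - 1480) / 1480) = ceil(2292/1480) = ceil(1.5486) = 2
Number of fragments = 2 + 1 = 3
Fragment sizes (data): 2 * 1480 B + 812 B (last, 812 <= 1480 OK)
Total bytes sent = payload + n_frags * header = 3772 + 3*20 = 3772 + 60 = 3832 B

3, 3832


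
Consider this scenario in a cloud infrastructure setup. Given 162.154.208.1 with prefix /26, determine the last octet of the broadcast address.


Given: IP = 162.154.208.1, prefix = /26
Host bits = 32 - 26 = 6
Network last octet = 1 AND mask = 0
Host part size = 2^6 - 1 = 63
Broadcast last octet = 0 OR 63 = 63

63


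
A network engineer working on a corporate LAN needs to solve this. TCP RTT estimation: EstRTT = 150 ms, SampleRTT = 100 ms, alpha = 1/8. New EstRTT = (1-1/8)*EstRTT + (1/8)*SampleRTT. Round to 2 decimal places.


Given: EstRTT = 150 ms, SampleRTT = 100 ms, alpha = 1/8
New EstRTT = (1 - alpha) * EstRTT + alpha * SampleRTT
(7/8) * 150 = 131.25
(1/8) * 100 = 12.5
New EstRTT = 131.25 + 12.5 = 143.75 ms -> 143.75 ms (2 dp)

143.75


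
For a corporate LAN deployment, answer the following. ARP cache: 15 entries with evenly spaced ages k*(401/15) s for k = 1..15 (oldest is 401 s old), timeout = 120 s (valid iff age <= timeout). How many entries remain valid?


Ages are k * 401/15 s for k = 1..15 (spacing = 26.7333 s).
Entry k is valid iff k * 401/15 <= 120 iff k <= 15 * 120 / 401 = 4.4888
n_valid = floor(4.4888) = 4
(n_stale = 15 - 4 = 11)

4


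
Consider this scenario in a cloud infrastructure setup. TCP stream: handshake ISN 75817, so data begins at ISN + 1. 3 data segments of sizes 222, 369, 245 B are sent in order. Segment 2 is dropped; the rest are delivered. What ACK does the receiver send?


SYN uses sequence number 75817; first data byte = ISN + 1 = 75818.
Segment 1: SEQ = 75818, len = 222 B, covers [75818, 76039]
Segment 2: SEQ = 76040, len = 369 B, covers [76040, 76408] [LOST]
Segment 3: SEQ = 76409, len = 245 B, covers [76409, 76653]
In-order data received: bytes [75818, 76039] (segments 1..1).
Segment 2 missing -> gap begins at byte 76040; later segments buffered out of order.
Cumulative ACK = next expected in-order byte = 75818 + 222 = 76040

76040


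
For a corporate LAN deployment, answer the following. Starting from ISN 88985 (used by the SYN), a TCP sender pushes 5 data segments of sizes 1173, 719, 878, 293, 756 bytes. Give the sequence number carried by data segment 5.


The SYN occupies sequence number ISN = 88985, so the first data byte is ISN + 1 = 88986.
SEQ of data segment i = (ISN + 1) + sum of payload sizes of segments 1..i-1.
Segment 1: SEQ = 88986, payload = 1173 bytes
Segment 2: SEQ = 90159, payload = 719 bytes
Segment 3: SEQ = 90878, payload = 878 bytes
Segment 4: SEQ = 91756, payload = 293 bytes
Segment 5: SEQ = 92049, payload = 756 bytes
SEQ of segment 5 = 88986 + 1173 + 719 + 878 + 293 = 92049

92049


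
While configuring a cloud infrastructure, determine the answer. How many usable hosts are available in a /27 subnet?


Given: subnet mask /27
Host bits = 32 - 27 = 5
Total addresses = 2^5 = 32
Usable hosts = 32 - 2 (network + broadcast) = 30

30


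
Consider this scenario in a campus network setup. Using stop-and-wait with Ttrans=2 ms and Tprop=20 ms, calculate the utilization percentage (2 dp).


Given: Ttrans = 2 ms, Tprop = 20 ms
RTT = 2 * Tprop = 2 * 20 = 40 ms
U = Ttrans / (Ttrans + RTT)
U = 2 / (2 + 40)
U = 2 / 42 = 0.047619
U% = 4.76%

4.76


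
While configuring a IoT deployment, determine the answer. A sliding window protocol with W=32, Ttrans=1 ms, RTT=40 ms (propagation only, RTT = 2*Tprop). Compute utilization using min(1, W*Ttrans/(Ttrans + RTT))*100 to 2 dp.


Given: W = 32, Ttrans = 1 ms, RTT = 40 ms (= 2 * Tprop, Tprop = 20 ms)
Cycle time = Ttrans + RTT = 1 + 40 = 41 ms (first packet sent until its ACK returns)
W * Ttrans = 32 * 1 = 32 ms of sending per cycle
W * Ttrans / (Ttrans + RTT) = 32 / 41 = 0.780488
U = min(1, 0.780488) = 0.780488
U% = 78.05%

78.05


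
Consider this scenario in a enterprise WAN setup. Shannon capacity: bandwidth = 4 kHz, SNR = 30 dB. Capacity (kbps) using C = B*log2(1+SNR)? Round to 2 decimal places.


Given: B = 4 kHz, SNR = 30 dB
SNR linear = 10^(30/10) = 1000
1 + SNR = 1001
log2(1001) = 9.9672262588
C = 4 * 1000 * 9.9672262588 = 39868.9050 bps
C = 39.868905 kbps -> 39.87 kbps (2 dp)

39.87


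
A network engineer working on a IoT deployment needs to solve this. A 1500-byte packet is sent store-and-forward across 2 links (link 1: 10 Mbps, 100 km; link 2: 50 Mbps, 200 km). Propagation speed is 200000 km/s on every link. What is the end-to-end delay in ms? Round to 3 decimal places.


Packet = 1500 bytes = 12000 bits. Store-and-forward: sum (t_trans + t_prop) per link.
Link 1: t_trans = 12000/(10*10^6) s = 1.2000 ms; t_prop = 100/200000 s = 0.5000 ms; subtotal = 1.7000 ms
Link 2: t_trans = 12000/(50*10^6) s = 0.2400 ms; t_prop = 200/200000 s = 1.0000 ms; subtotal = 1.2400 ms
End-to-end = 1.7000 + 1.2400 = 2.9400 ms -> 2.940 ms (3 dp)

2.940


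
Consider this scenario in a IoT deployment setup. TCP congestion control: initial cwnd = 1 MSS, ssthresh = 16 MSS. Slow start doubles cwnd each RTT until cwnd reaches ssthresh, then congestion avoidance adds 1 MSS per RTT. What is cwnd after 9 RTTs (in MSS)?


RTT 0: cwnd = 1 MSS (initial)
RTT 1: cwnd = 2 MSS (slow start, doubled)
RTT 2: cwnd = 4 MSS (slow start, doubled)
RTT 3: cwnd = 8 MSS (slow start, doubled)
RTT 4: cwnd = 16 MSS (slow start, doubled)
RTT 5: cwnd = 17 MSS (congestion avoidance, +1)
RTT 6: cwnd = 18 MSS (congestion avoidance, +1)
RTT 7: cwnd = 19 MSS (congestion avoidance, +1)
RTT 8: cwnd = 20 MSS (congestion avoidance, +1)
RTT 9: cwnd = 21 MSS (congestion avoidance, +1)

21


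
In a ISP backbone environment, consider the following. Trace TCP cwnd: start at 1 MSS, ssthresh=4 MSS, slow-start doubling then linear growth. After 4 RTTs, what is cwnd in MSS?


RTT 0: cwnd = 1 MSS (initial)
RTT 1: cwnd = 2 MSS (slow start, doubled)
RTT 2: cwnd = 4 MSS (slow start, doubled)
RTT 3: cwnd = 5 MSS (congestion avoidance, +1)
RTT 4: cwnd = 6 MSS (congestion avoidance, +1)

6


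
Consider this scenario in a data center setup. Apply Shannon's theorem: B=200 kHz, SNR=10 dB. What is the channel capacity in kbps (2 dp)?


Given: B = 200 kHz, SNR = 10 dB
SNR linear = 10^(10/10) = 10
1 + SNR = 11
log2(11) = 3.4594316186
C = 200 * 1000 * 3.4594316186 = 691886.3237 bps
C = 691.886324 kbps -> 691.89 kbps (2 dp)

691.89


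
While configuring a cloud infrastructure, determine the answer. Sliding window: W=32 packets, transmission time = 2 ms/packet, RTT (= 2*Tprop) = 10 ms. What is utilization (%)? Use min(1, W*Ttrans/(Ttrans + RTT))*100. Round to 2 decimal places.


Given: W = 32, Ttrans = 2 ms, RTT = 10 ms (= 2 * Tprop, Tprop = 5 ms)
Cycle time = Ttrans + RTT = 2 + 10 = 12 ms (first packet sent until its ACK returns)
W * Ttrans = 32 * 2 = 64 ms of sending per cycle
W * Ttrans / (Ttrans + RTT) = 64 / 12 = 5.333333
U = min(1, 5.333333) = 1.000000
U% = 100.00%

100.00


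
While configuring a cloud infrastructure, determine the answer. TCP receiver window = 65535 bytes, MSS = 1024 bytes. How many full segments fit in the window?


Given: RWND = 65535 bytes, MSS = 1024 bytes
Full segments = floor(RWND / MSS)
Full segments = floor(65535 / 1024)
Full segments = floor(63.999) = 63

63


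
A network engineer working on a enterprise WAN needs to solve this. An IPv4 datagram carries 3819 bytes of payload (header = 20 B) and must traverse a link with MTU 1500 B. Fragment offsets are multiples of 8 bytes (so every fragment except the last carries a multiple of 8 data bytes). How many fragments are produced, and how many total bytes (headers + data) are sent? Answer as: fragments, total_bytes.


Max data per non-final fragment = floor((MTU - header)/8)*8 = floor((1500 - 20)/8)*8 = floor(1480/8)*8 = 1480 B
Final fragment needs no 8-byte alignment: it can carry up to MTU - header = 1480 B
Non-final fragments needed = ceil((payload - 1480) / 1480) = ceil(2339/1480) = ceil(1.5804) = 2
Number of fragments = 2 + 1 = 3
Fragment sizes (data): 2 * 1480 B + 859 B (last, 859 <= 1480 OK)
Total bytes sent = payload + n_frags * header = 3819 + 3*20 = 3819 + 60 = 3879 B

3, 3879


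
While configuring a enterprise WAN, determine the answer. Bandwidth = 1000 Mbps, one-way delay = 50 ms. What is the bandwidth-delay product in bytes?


Given: bandwidth = 1000 Mbps, delay = 50 ms
BDP in bits = 1000 * 10^6 * 50 / 1000
BDP in bits = 50000000
BDP in bytes = 50000000 / 8 = 6250000

6250000


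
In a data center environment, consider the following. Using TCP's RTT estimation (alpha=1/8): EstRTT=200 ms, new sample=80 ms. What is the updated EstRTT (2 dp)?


Given: EstRTT = 200 ms, SampleRTT = 80 ms, alpha = 1/8
New EstRTT = (1 - alpha) * EstRTT + alpha * SampleRTT
(7/8) * 200 = 175
(1/8) * 80 = 10
New EstRTT = 175 + 10 = 185 ms -> 185.00 ms (2 dp)

185.00


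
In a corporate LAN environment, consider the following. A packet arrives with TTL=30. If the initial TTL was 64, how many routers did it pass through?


Given: initial TTL = 64, received TTL = 30
Hops = initial TTL - received TTL
Hops = 64 - 30 = 34

34


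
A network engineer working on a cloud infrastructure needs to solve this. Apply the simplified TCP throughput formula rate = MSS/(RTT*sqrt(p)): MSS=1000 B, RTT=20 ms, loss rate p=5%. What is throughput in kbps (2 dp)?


Given: MSS = 1000 bytes, RTT = 20 ms, loss = 5%
RTT in seconds = 20 / 1000 = 0.02
Loss rate = 5% = 0.05
sqrt(loss) = sqrt(0.05) = 0.223606797750
Throughput (bytes/s) = 1000 / (0.02 * 0.223606797750) = 223606.7977
Throughput (kbps) = 223606.7977 * 8 / 1000 = 1788.854382 -> 1788.85 kbps (2 dp)

1788.85


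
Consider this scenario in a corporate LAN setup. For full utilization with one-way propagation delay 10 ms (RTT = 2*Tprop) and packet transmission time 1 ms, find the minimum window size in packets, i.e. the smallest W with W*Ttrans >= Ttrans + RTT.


Given: Ttrans = 1 ms, RTT = 20 ms (= 2 * Tprop, Tprop = 10 ms)
Time until first ACK returns = Ttrans + RTT = 1 + 20 = 21 ms
Need W * Ttrans >= Ttrans + RTT  ->  W >= (Ttrans + RTT) / Ttrans
(Ttrans + RTT) / Ttrans = 21 / 1 = 21
W_min = ceil(21) = 21

21


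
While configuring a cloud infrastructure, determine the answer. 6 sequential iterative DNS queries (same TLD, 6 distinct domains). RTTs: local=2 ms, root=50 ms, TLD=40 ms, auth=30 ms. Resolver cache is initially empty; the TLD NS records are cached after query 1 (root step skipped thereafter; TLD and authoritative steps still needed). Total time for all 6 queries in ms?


Lookup 1 (cold cache): local + root + TLD + auth = 2 + 50 + 40 + 30 = 122 ms
Lookups 2..6 (TLD NS cached -> skip root; new domain -> still ask TLD and auth): local + TLD + auth = 2 + 40 + 30 = 72 ms each
Remaining 5 lookups: 5 * 72 = 360 ms
Total = 122 + 360 = 482 ms

482


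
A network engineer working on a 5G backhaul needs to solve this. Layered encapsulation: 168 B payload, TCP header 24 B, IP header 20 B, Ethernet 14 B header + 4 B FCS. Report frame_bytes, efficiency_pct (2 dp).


TCP segment = 168 + 24 = 192 B
IP packet = 192 + 20 = 212 B
Ethernet frame = 212 + 14 + 4 = 230 B
Efficiency = app / frame = 168 / 230 = 0.730435 = 73.0435% -> 73.04% (2 dp)

230, 73.04


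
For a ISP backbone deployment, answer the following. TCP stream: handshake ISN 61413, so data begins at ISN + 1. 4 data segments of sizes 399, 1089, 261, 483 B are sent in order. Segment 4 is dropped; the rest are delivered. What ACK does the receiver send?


SYN uses sequence number 61413; first data byte = ISN + 1 = 61414.
Segment 1: SEQ = 61414, len = 399 B, covers [61414, 61812]
Segment 2: SEQ = 61813, len = 1089 B, covers [61813, 62901]
Segment 3: SEQ = 62902, len = 261 B, covers [62902, 63162]
Segment 4: SEQ = 63163, len = 483 B, covers [63163, 63645] [LOST]
In-order data received: bytes [61414, 63162] (segments 1..3).
Segment 4 missing -> gap begins at byte 63163.
Cumulative ACK = next expected in-order byte = 61414 + 399 + 1089 + 261 = 63163

63163


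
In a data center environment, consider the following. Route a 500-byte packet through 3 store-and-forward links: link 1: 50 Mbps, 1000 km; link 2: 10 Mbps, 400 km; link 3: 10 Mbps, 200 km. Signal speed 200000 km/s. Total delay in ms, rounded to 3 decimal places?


Packet = 500 bytes = 4000 bits. Store-and-forward: sum (t_trans + t_prop) per link.
Link 1: t_trans = 4000/(50*10^6) s = 0.0800 ms; t_prop = 1000/200000 s = 5.0000 ms; subtotal = 5.0800 ms
Link 2: t_trans = 4000/(10*10^6) s = 0.4000 ms; t_prop = 400/200000 s = 2.0000 ms; subtotal = 2.4000 ms
Link 3: t_trans = 4000/(10*10^6) s = 0.4000 ms; t_prop = 200/200000 s = 1.0000 ms; subtotal = 1.4000 ms
End-to-end = 5.0800 + 2.4000 + 1.4000 = 8.8800 ms -> 8.880 ms (3 dp)

8.880


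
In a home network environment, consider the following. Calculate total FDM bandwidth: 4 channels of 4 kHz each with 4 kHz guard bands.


Given: 4 channels, 4 kHz each, guard = 4 kHz
Channel bandwidth = 4 * 4 = 16 kHz
Guard bands = 3 gaps * 4 kHz = 12 kHz
Total = 16 + 12 = 28 kHz

28


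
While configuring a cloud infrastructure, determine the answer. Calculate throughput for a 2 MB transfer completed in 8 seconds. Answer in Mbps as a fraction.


Given: file = 2 MB, time = 8 s
File in Mb = 2 * 8 = 16 Mb
Throughput = 16 / 8 Mbps
Throughput = 2 Mbps

2


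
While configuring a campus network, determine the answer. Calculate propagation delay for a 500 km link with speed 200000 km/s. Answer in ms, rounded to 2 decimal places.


Given: distance = 500 km, speed = 200000 km/s
Delay = distance / speed = 500 / 200000 seconds
Delay in ms = 500 * 1000 / 200000
Delay = 2.5000 ms
Rounded to 2 dp = 2.50 ms

2.50


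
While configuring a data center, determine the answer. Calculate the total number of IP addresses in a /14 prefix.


Given: CIDR prefix /14
Host bits = 32 - 14 = 18
Total addresses = 2^18 = 262144

262144


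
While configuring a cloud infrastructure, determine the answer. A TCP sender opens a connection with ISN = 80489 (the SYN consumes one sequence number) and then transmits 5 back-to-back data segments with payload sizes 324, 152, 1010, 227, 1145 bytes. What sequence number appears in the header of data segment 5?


The SYN occupies sequence number ISN = 80489, so the first data byte is ISN + 1 = 80490.
SEQ of data segment i = (ISN + 1) + sum of payload sizes of segments 1..i-1.
Segment 1: SEQ = 80490, payload = 324 bytes
Segment 2: SEQ = 80814, payload = 152 bytes
Segment 3: SEQ = 80966, payload = 1010 bytes
Segment 4: SEQ = 81976, payload = 227 bytes
Segment 5: SEQ = 82203, payload = 1145 bytes
SEQ of segment 5 = 80490 + 324 + 152 + 1010 + 227 = 82203

82203


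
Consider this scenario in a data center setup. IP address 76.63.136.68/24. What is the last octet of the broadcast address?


Given: IP = 76.63.136.68, prefix = /24
Host bits = 32 - 24 = 8
Network last octet = 68 AND mask = 0
Host part size = 2^8 - 1 = 255
Broadcast last octet = 0 OR 255 = 255

255


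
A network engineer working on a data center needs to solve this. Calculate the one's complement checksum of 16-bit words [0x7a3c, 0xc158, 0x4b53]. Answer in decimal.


Given words: [0x7a3c, 0xc158, 0x4b53]
Step 1: Sum all words
Raw sum = 31292 + 49496 + 19283 = 100071
Step 2: Fold carry: (34535 + 1) = 34536
One's complement = ~34536 & 0xFFFF = 30999

30999


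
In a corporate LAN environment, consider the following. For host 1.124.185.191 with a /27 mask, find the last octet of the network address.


Given: IP = 1.124.185.191, prefix = /27
Subnet mask = 255.255.255.224
Last octet of IP: 191
Last octet of mask: 224
Network last octet = 191 AND 224 = 160

160


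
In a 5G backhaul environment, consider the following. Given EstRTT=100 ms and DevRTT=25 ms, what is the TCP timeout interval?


Given: EstRTT = 100 ms, DevRTT = 25 ms
Timeout = EstRTT + 4 * DevRTT
4 * DevRTT = 4 * 25 = 100
Timeout = 100 + 100 = 200 ms

200


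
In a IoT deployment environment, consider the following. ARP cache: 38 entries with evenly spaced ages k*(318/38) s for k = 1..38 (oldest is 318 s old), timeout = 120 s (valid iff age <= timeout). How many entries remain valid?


Ages are k * 318/38 s for k = 1..38 (spacing = 8.3684 s).
Entry k is valid iff k * 318/38 <= 120 iff k <= 38 * 120 / 318 = 14.3396
n_valid = floor(14.3396) = 14
(n_stale = 38 - 14 = 24)

14


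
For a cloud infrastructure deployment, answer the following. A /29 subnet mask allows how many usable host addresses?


Given: subnet mask /29
Host bits = 32 - 29 = 3
Total addresses = 2^3 = 8
Usable hosts = 8 - 2 (network + broadcast) = 6

6


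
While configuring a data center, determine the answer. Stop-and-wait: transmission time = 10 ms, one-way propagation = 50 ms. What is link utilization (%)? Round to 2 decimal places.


Given: Ttrans = 10 ms, Tprop = 50 ms
RTT = 2 * Tprop = 2 * 50 = 100 ms
U = Ttrans / (Ttrans + RTT)
U = 10 / (10 + 100)
U = 10 / 110 = 0.090909
U% = 9.09%

9.09


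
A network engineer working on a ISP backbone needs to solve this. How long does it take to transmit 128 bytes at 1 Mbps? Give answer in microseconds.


Given: packet = 128 bytes, bandwidth = 1 Mbps
Packet in bits = 128 * 8 = 1024 bits
Bandwidth = 1 * 10^6 = 1000000 bps
Time = 1024 / 1000000 seconds
Time in us = 1024 * 10^6 / 1000000 = 1024

1024


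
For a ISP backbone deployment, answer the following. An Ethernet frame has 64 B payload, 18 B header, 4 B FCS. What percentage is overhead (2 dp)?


Given: payload = 64 B, header = 18 B, trailer = 4 B
Overhead bytes = header + trailer = 18 + 4 = 22
Total frame = payload + overhead = 64 + 22 = 86
Overhead % = 22 / 86 * 100 = 25.5814% -> 25.58% (2 dp)

25.58


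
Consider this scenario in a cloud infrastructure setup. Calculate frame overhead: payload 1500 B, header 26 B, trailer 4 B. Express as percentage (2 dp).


Given: payload = 1500 B, header = 26 B, trailer = 4 B
Overhead bytes = header + trailer = 26 + 4 = 30
Total frame = payload + overhead = 1500 + 30 = 1530
Overhead % = 30 / 1530 * 100 = 1.9608% -> 1.96% (2 dp)

1.96


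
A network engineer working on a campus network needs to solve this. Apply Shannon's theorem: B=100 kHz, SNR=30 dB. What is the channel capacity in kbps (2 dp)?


Given: B = 100 kHz, SNR = 30 dB
SNR linear = 10^(30/10) = 1000
1 + SNR = 1001
log2(1001) = 9.9672262588
C = 100 * 1000 * 9.9672262588 = 996722.6259 bps
C = 996.722626 kbps -> 996.72 kbps (2 dp)

996.72


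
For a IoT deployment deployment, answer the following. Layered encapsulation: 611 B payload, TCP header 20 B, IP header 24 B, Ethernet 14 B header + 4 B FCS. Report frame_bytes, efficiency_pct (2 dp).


TCP segment = 611 + 20 = 631 B
IP packet = 631 + 24 = 655 B
Ethernet frame = 655 + 14 + 4 = 673 B
Efficiency = app / frame = 611 / 673 = 0.907875 = 90.7875% -> 90.79% (2 dp)

673, 90.79


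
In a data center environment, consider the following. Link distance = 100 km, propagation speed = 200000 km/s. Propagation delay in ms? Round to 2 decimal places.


Given: distance = 100 km, speed = 200000 km/s
Delay = distance / speed = 100 / 200000 seconds
Delay in ms = 100 * 1000 / 200000
Delay = 0.5000 ms
Rounded to 2 dp = 0.50 ms

0.50
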